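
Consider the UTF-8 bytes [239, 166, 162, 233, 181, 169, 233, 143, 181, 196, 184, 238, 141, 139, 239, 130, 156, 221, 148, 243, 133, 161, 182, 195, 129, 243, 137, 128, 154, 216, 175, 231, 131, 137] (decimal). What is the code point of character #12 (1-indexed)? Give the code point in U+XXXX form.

U+70C9

Offset 0: leading byte 0xEF = 11101111 → 3-byte char #1 = EF A6 A2.
Offset 3: leading byte 0xE9 = 11101001 → 3-byte char #2 = E9 B5 A9.
Offset 6: leading byte 0xE9 = 11101001 → 3-byte char #3 = E9 8F B5.
Offset 9: leading byte 0xC4 = 11000100 → 2-byte char #4 = C4 B8.
Offset 11: leading byte 0xEE = 11101110 → 3-byte char #5 = EE 8D 8B.
Offset 14: leading byte 0xEF = 11101111 → 3-byte char #6 = EF 82 9C.
Offset 17: leading byte 0xDD = 11011101 → 2-byte char #7 = DD 94.
Offset 19: leading byte 0xF3 = 11110011 → 4-byte char #8 = F3 85 A1 B6.
Offset 23: leading byte 0xC3 = 11000011 → 2-byte char #9 = C3 81.
Offset 25: leading byte 0xF3 = 11110011 → 4-byte char #10 = F3 89 80 9A.
Offset 29: leading byte 0xD8 = 11011000 → 2-byte char #11 = D8 AF.
Offset 31: leading byte 0xE7 = 11100111 → 3-byte char #12 = E7 83 89.
Leading byte 0xE7 = 11100111 matches 1110xxxx → 3-byte sequence.
Byte 1: 0xE7 = 11100111, payload 0111 (4 bits).
Byte 2: 0x83 = 10000011 (10xxxxxx ✓), payload 000011.
Byte 3: 0x89 = 10001001 (10xxxxxx ✓), payload 001001.
Concatenate: 0111000011001001 = 0x70C9 (16 bits → U+70C9).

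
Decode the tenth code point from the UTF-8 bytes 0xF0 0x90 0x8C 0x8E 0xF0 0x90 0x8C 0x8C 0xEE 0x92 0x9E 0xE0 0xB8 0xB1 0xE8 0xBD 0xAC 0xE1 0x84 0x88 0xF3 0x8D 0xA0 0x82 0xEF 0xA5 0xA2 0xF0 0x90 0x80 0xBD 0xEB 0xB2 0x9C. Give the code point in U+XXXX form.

U+BC9C

Offset 0: leading byte 0xF0 = 11110000 → 4-byte char #1 = F0 90 8C 8E.
Offset 4: leading byte 0xF0 = 11110000 → 4-byte char #2 = F0 90 8C 8C.
Offset 8: leading byte 0xEE = 11101110 → 3-byte char #3 = EE 92 9E.
Offset 11: leading byte 0xE0 = 11100000 → 3-byte char #4 = E0 B8 B1.
Offset 14: leading byte 0xE8 = 11101000 → 3-byte char #5 = E8 BD AC.
Offset 17: leading byte 0xE1 = 11100001 → 3-byte char #6 = E1 84 88.
Offset 20: leading byte 0xF3 = 11110011 → 4-byte char #7 = F3 8D A0 82.
Offset 24: leading byte 0xEF = 11101111 → 3-byte char #8 = EF A5 A2.
Offset 27: leading byte 0xF0 = 11110000 → 4-byte char #9 = F0 90 80 BD.
Offset 31: leading byte 0xEB = 11101011 → 3-byte char #10 = EB B2 9C.
Leading byte 0xEB = 11101011 matches 1110xxxx → 3-byte sequence.
Byte 1: 0xEB = 11101011, payload 1011 (4 bits).
Byte 2: 0xB2 = 10110010 (10xxxxxx ✓), payload 110010.
Byte 3: 0x9C = 10011100 (10xxxxxx ✓), payload 011100.
Concatenate: 1011110010011100 = 0xBC9C (16 bits → U+BC9C).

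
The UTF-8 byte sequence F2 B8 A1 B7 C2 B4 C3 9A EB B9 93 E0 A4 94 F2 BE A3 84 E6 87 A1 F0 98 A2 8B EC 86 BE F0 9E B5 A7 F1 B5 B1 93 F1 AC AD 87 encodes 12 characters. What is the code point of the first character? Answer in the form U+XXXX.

U+B8877

Offset 0: leading byte 0xF2 = 11110010 → 4-byte char #1 = F2 B8 A1 B7.
Leading byte 0xF2 = 11110010 matches 11110xxx → 4-byte sequence.
Byte 1: 0xF2 = 11110010, payload 010 (3 bits).
Byte 2: 0xB8 = 10111000 (10xxxxxx ✓), payload 111000.
Byte 3: 0xA1 = 10100001 (10xxxxxx ✓), payload 100001.
Byte 4: 0xB7 = 10110111 (10xxxxxx ✓), payload 110111.
Concatenate: 010111000100001110111 = 0xB8877 (21 bits → U+B8877).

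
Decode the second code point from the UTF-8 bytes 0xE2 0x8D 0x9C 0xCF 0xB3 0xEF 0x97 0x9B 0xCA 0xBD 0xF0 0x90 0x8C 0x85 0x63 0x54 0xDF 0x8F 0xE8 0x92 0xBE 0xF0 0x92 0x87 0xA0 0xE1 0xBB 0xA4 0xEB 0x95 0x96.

U+03F3

Offset 0: leading byte 0xE2 = 11100010 → 3-byte char #1 = E2 8D 9C.
Offset 3: leading byte 0xCF = 11001111 → 2-byte char #2 = CF B3.
Leading byte 0xCF = 11001111 matches 110xxxxx → 2-byte sequence.
Byte 1: 0xCF = 11001111, payload 01111 (5 bits).
Byte 2: 0xB3 = 10110011 (10xxxxxx ✓), payload 110011.
Concatenate: 01111110011 = 0x3F3 (11 bits → U+03F3).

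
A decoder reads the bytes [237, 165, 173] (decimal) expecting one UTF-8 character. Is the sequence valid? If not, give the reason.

Structurally a 3-byte sequence; payload = 0xD96D.
But 0xD96D is in U+D800–U+DFFF, the surrogate range. Surrogates are not Unicode scalar values and are forbidden in UTF-8.

invalid (encodes a surrogate (U+D800–U+DFFF))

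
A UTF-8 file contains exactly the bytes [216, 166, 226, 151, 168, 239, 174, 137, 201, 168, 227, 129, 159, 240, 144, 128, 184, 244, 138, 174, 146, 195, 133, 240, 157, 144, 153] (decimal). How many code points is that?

9

Byte at offset 0: 0xD8 = 11011000 → 2-byte char (#1). Advance 2.
Byte at offset 2: 0xE2 = 11100010 → 3-byte char (#2). Advance 3.
Byte at offset 5: 0xEF = 11101111 → 3-byte char (#3). Advance 3.
Byte at offset 8: 0xC9 = 11001001 → 2-byte char (#4). Advance 2.
Byte at offset 10: 0xE3 = 11100011 → 3-byte char (#5). Advance 3.
Byte at offset 13: 0xF0 = 11110000 → 4-byte char (#6). Advance 4.
Byte at offset 17: 0xF4 = 11110100 → 4-byte char (#7). Advance 4.
Byte at offset 21: 0xC3 = 11000011 → 2-byte char (#8). Advance 2.
Byte at offset 23: 0xF0 = 11110000 → 4-byte char (#9). Advance 4.
Reached end at offset 27 after 9 code points.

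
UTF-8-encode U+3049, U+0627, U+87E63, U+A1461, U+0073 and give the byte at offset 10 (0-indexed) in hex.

0xA1

U+3049 → 3-byte form E3 81 89 at offsets 0–2.
U+0627 → 2-byte form D8 A7 at offsets 3–4.
U+87E63 → 4-byte form F2 87 B9 A3 at offsets 5–8.
U+A1461 → 4-byte form F2 A1 91 A1 at offsets 9–12.
Offset 10 falls in char 4's range; it's byte 2 of F2 A1 91 A1 = 0xA1.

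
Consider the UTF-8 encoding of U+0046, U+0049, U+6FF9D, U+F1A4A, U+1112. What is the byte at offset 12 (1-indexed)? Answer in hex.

0x84

1-indexed offset 12 is 0-indexed offset 11.
U+0046 → 1-byte form 46 at offsets 0–0.
U+0049 → 1-byte form 49 at offsets 1–1.
U+6FF9D → 4-byte form F1 AF BE 9D at offsets 2–5.
U+F1A4A → 4-byte form F3 B1 A9 8A at offsets 6–9.
U+1112 → 3-byte form E1 84 92 at offsets 10–12.
Offset 11 falls in char 5's range; it's byte 2 of E1 84 92 = 0x84.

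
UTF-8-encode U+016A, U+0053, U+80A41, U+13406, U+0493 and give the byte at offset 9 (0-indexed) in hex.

0x90

U+016A → 2-byte form C5 AA at offsets 0–1.
U+0053 → 1-byte form 53 at offsets 2–2.
U+80A41 → 4-byte form F2 80 A9 81 at offsets 3–6.
U+13406 → 4-byte form F0 93 90 86 at offsets 7–10.
Offset 9 falls in char 4's range; it's byte 3 of F0 93 90 86 = 0x90.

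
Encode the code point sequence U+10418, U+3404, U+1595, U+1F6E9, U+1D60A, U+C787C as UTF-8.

U+10418: 4-byte form → F0 90 90 98.
U+3404: 3-byte form → E3 90 84.
U+1595: 3-byte form → E1 96 95.
U+1F6E9: 4-byte form → F0 9F 9B A9.
U+1D60A: 4-byte form → F0 9D 98 8A.
U+C787C: 4-byte form → F3 87 A1 BC.
Concatenated (22 bytes): F0 90 90 98 E3 90 84 E1 96 95 F0 9F 9B A9 F0 9D 98 8A F3 87 A1 BC.

F0 90 90 98 E3 90 84 E1 96 95 F0 9F 9B A9 F0 9D 98 8A F3 87 A1 BC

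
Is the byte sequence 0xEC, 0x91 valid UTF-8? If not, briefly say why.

invalid (sequence truncated)

Leading byte 0xEC = 11101100 → 3-byte form, but only 2 bytes are present.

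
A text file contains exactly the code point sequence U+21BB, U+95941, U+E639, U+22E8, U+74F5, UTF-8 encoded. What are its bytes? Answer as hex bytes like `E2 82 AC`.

U+21BB: 3-byte form → E2 86 BB.
U+95941: 4-byte form → F2 95 A5 81.
U+E639: 3-byte form → EE 98 B9.
U+22E8: 3-byte form → E2 8B A8.
U+74F5: 3-byte form → E7 93 B5.
Concatenated (16 bytes): E2 86 BB F2 95 A5 81 EE 98 B9 E2 8B A8 E7 93 B5.

E2 86 BB F2 95 A5 81 EE 98 B9 E2 8B A8 E7 93 B5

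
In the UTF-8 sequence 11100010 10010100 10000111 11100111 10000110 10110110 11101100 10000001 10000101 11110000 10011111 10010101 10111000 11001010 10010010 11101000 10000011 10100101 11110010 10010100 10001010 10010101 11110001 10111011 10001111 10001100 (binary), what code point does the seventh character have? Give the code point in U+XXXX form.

U+94295

Offset 0: leading byte 0xE2 = 11100010 → 3-byte char #1 = E2 94 87.
Offset 3: leading byte 0xE7 = 11100111 → 3-byte char #2 = E7 86 B6.
Offset 6: leading byte 0xEC = 11101100 → 3-byte char #3 = EC 81 85.
Offset 9: leading byte 0xF0 = 11110000 → 4-byte char #4 = F0 9F 95 B8.
Offset 13: leading byte 0xCA = 11001010 → 2-byte char #5 = CA 92.
Offset 15: leading byte 0xE8 = 11101000 → 3-byte char #6 = E8 83 A5.
Offset 18: leading byte 0xF2 = 11110010 → 4-byte char #7 = F2 94 8A 95.
Leading byte 0xF2 = 11110010 matches 11110xxx → 4-byte sequence.
Byte 1: 0xF2 = 11110010, payload 010 (3 bits).
Byte 2: 0x94 = 10010100 (10xxxxxx ✓), payload 010100.
Byte 3: 0x8A = 10001010 (10xxxxxx ✓), payload 001010.
Byte 4: 0x95 = 10010101 (10xxxxxx ✓), payload 010101.
Concatenate: 010010100001010010101 = 0x94295 (21 bits → U+94295).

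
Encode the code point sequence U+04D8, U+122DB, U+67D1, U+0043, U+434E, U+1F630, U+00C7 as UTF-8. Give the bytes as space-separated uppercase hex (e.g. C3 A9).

U+04D8: 2-byte form → D3 98.
U+122DB: 4-byte form → F0 92 8B 9B.
U+67D1: 3-byte form → E6 9F 91.
U+0043: 1-byte form → 43.
U+434E: 3-byte form → E4 8D 8E.
U+1F630: 4-byte form → F0 9F 98 B0.
U+00C7: 2-byte form → C3 87.
Concatenated (19 bytes): D3 98 F0 92 8B 9B E6 9F 91 43 E4 8D 8E F0 9F 98 B0 C3 87.

D3 98 F0 92 8B 9B E6 9F 91 43 E4 8D 8E F0 9F 98 B0 C3 87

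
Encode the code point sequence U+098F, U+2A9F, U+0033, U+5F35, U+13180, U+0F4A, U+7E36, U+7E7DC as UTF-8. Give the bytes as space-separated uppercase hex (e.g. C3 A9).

U+098F: 3-byte form → E0 A6 8F.
U+2A9F: 3-byte form → E2 AA 9F.
U+0033: 1-byte form → 33.
U+5F35: 3-byte form → E5 BC B5.
U+13180: 4-byte form → F0 93 86 80.
U+0F4A: 3-byte form → E0 BD 8A.
U+7E36: 3-byte form → E7 B8 B6.
U+7E7DC: 4-byte form → F1 BE 9F 9C.
Concatenated (24 bytes): E0 A6 8F E2 AA 9F 33 E5 BC B5 F0 93 86 80 E0 BD 8A E7 B8 B6 F1 BE 9F 9C.

E0 A6 8F E2 AA 9F 33 E5 BC B5 F0 93 86 80 E0 BD 8A E7 B8 B6 F1 BE 9F 9C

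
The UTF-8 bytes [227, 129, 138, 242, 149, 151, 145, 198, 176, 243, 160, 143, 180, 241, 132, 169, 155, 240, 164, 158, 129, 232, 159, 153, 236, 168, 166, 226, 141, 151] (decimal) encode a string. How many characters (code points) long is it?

9

Byte at offset 0: 0xE3 = 11100011 → 3-byte char (#1). Advance 3.
Byte at offset 3: 0xF2 = 11110010 → 4-byte char (#2). Advance 4.
Byte at offset 7: 0xC6 = 11000110 → 2-byte char (#3). Advance 2.
Byte at offset 9: 0xF3 = 11110011 → 4-byte char (#4). Advance 4.
Byte at offset 13: 0xF1 = 11110001 → 4-byte char (#5). Advance 4.
Byte at offset 17: 0xF0 = 11110000 → 4-byte char (#6). Advance 4.
Byte at offset 21: 0xE8 = 11101000 → 3-byte char (#7). Advance 3.
Byte at offset 24: 0xEC = 11101100 → 3-byte char (#8). Advance 3.
Byte at offset 27: 0xE2 = 11100010 → 3-byte char (#9). Advance 3.
Reached end at offset 30 after 9 code points.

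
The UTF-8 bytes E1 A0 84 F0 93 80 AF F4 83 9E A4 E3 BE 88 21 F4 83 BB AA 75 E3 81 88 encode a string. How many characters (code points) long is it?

Byte at offset 0: 0xE1 = 11100001 → 3-byte char (#1). Advance 3.
Byte at offset 3: 0xF0 = 11110000 → 4-byte char (#2). Advance 4.
Byte at offset 7: 0xF4 = 11110100 → 4-byte char (#3). Advance 4.
Byte at offset 11: 0xE3 = 11100011 → 3-byte char (#4). Advance 3.
Byte at offset 14: 0x21 = 00100001 → 1-byte char (#5). Advance 1.
Byte at offset 15: 0xF4 = 11110100 → 4-byte char (#6). Advance 4.
Byte at offset 19: 0x75 = 01110101 → 1-byte char (#7). Advance 1.
Byte at offset 20: 0xE3 = 11100011 → 3-byte char (#8). Advance 3.
Reached end at offset 23 after 8 code points.

8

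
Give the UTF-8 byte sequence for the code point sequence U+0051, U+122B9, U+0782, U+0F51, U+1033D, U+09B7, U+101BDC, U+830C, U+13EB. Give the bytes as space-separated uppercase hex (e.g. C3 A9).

U+0051: 1-byte form → 51.
U+122B9: 4-byte form → F0 92 8A B9.
U+0782: 2-byte form → DE 82.
U+0F51: 3-byte form → E0 BD 91.
U+1033D: 4-byte form → F0 90 8C BD.
U+09B7: 3-byte form → E0 A6 B7.
U+101BDC: 4-byte form → F4 81 AF 9C.
U+830C: 3-byte form → E8 8C 8C.
U+13EB: 3-byte form → E1 8F AB.
Concatenated (27 bytes): 51 F0 92 8A B9 DE 82 E0 BD 91 F0 90 8C BD E0 A6 B7 F4 81 AF 9C E8 8C 8C E1 8F AB.

51 F0 92 8A B9 DE 82 E0 BD 91 F0 90 8C BD E0 A6 B7 F4 81 AF 9C E8 8C 8C E1 8F AB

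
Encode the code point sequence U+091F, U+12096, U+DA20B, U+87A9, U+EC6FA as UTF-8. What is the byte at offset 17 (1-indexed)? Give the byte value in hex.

0x9B

1-indexed offset 17 is 0-indexed offset 16.
U+091F → 3-byte form E0 A4 9F at offsets 0–2.
U+12096 → 4-byte form F0 92 82 96 at offsets 3–6.
U+DA20B → 4-byte form F3 9A 88 8B at offsets 7–10.
U+87A9 → 3-byte form E8 9E A9 at offsets 11–13.
U+EC6FA → 4-byte form F3 AC 9B BA at offsets 14–17.
Offset 16 falls in char 5's range; it's byte 3 of F3 AC 9B BA = 0x9B.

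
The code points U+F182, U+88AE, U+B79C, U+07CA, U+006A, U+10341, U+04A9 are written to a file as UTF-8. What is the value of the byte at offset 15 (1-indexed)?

1-indexed offset 15 is 0-indexed offset 14.
U+F182 → 3-byte form EF 86 82 at offsets 0–2.
U+88AE → 3-byte form E8 A2 AE at offsets 3–5.
U+B79C → 3-byte form EB 9E 9C at offsets 6–8.
U+07CA → 2-byte form DF 8A at offsets 9–10.
U+006A → 1-byte form 6A at offsets 11–11.
U+10341 → 4-byte form F0 90 8D 81 at offsets 12–15.
Offset 14 falls in char 6's range; it's byte 3 of F0 90 8D 81 = 0x8D.

0x8D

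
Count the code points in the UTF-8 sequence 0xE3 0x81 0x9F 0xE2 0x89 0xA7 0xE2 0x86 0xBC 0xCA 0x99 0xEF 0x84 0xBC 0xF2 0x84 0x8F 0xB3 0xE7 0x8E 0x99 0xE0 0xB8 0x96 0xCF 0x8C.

9

Byte at offset 0: 0xE3 = 11100011 → 3-byte char (#1). Advance 3.
Byte at offset 3: 0xE2 = 11100010 → 3-byte char (#2). Advance 3.
Byte at offset 6: 0xE2 = 11100010 → 3-byte char (#3). Advance 3.
Byte at offset 9: 0xCA = 11001010 → 2-byte char (#4). Advance 2.
Byte at offset 11: 0xEF = 11101111 → 3-byte char (#5). Advance 3.
Byte at offset 14: 0xF2 = 11110010 → 4-byte char (#6). Advance 4.
Byte at offset 18: 0xE7 = 11100111 → 3-byte char (#7). Advance 3.
Byte at offset 21: 0xE0 = 11100000 → 3-byte char (#8). Advance 3.
Byte at offset 24: 0xCF = 11001111 → 2-byte char (#9). Advance 2.
Reached end at offset 26 after 9 code points.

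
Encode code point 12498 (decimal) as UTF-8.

E3 83 92

U+30D2 = 0x30D2 = 12498 decimal. In range U+0800–U+FFFF → 3-byte form: 1110xxxx 10xxxxxx 10xxxxxx.
Binary (16 bits): 0011000011010010.
Split 4+6+6: 0011 | 000011 | 010010.
Byte 1: 11100011 = 0xE3.
Byte 2: 10000011 = 0x83.
Byte 3: 10010010 = 0x92.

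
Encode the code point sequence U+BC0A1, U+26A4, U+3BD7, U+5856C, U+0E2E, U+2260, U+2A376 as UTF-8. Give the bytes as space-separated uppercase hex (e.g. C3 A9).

F2 BC 82 A1 E2 9A A4 E3 AF 97 F1 98 95 AC E0 B8 AE E2 89 A0 F0 AA 8D B6

U+BC0A1: 4-byte form → F2 BC 82 A1.
U+26A4: 3-byte form → E2 9A A4.
U+3BD7: 3-byte form → E3 AF 97.
U+5856C: 4-byte form → F1 98 95 AC.
U+0E2E: 3-byte form → E0 B8 AE.
U+2260: 3-byte form → E2 89 A0.
U+2A376: 4-byte form → F0 AA 8D B6.
Concatenated (24 bytes): F2 BC 82 A1 E2 9A A4 E3 AF 97 F1 98 95 AC E0 B8 AE E2 89 A0 F0 AA 8D B6.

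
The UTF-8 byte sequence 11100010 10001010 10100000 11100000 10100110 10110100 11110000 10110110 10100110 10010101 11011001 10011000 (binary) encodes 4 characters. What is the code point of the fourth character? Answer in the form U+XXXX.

Offset 0: leading byte 0xE2 = 11100010 → 3-byte char #1 = E2 8A A0.
Offset 3: leading byte 0xE0 = 11100000 → 3-byte char #2 = E0 A6 B4.
Offset 6: leading byte 0xF0 = 11110000 → 4-byte char #3 = F0 B6 A6 95.
Offset 10: leading byte 0xD9 = 11011001 → 2-byte char #4 = D9 98.
Leading byte 0xD9 = 11011001 matches 110xxxxx → 2-byte sequence.
Byte 1: 0xD9 = 11011001, payload 11001 (5 bits).
Byte 2: 0x98 = 10011000 (10xxxxxx ✓), payload 011000.
Concatenate: 11001011000 = 0x658 (11 bits → U+0658).

U+0658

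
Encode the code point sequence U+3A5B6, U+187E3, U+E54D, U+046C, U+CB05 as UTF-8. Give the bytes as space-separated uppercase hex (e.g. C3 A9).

U+3A5B6: 4-byte form → F0 BA 96 B6.
U+187E3: 4-byte form → F0 98 9F A3.
U+E54D: 3-byte form → EE 95 8D.
U+046C: 2-byte form → D1 AC.
U+CB05: 3-byte form → EC AC 85.
Concatenated (16 bytes): F0 BA 96 B6 F0 98 9F A3 EE 95 8D D1 AC EC AC 85.

F0 BA 96 B6 F0 98 9F A3 EE 95 8D D1 AC EC AC 85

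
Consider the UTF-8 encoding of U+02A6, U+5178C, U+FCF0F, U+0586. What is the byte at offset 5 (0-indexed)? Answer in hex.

U+02A6 → 2-byte form CA A6 at offsets 0–1.
U+5178C → 4-byte form F1 91 9E 8C at offsets 2–5.
Offset 5 falls in char 2's range; it's byte 4 of F1 91 9E 8C = 0x8C.

0x8C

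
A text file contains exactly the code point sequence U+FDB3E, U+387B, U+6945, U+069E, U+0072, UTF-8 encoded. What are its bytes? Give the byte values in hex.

U+FDB3E: 4-byte form → F3 BD AC BE.
U+387B: 3-byte form → E3 A1 BB.
U+6945: 3-byte form → E6 A5 85.
U+069E: 2-byte form → DA 9E.
U+0072: 1-byte form → 72.
Concatenated (13 bytes): F3 BD AC BE E3 A1 BB E6 A5 85 DA 9E 72.

F3 BD AC BE E3 A1 BB E6 A5 85 DA 9E 72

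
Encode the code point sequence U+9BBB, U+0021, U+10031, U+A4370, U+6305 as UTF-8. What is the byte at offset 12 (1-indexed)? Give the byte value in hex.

0xB0

1-indexed offset 12 is 0-indexed offset 11.
U+9BBB → 3-byte form E9 AE BB at offsets 0–2.
U+0021 → 1-byte form 21 at offsets 3–3.
U+10031 → 4-byte form F0 90 80 B1 at offsets 4–7.
U+A4370 → 4-byte form F2 A4 8D B0 at offsets 8–11.
Offset 11 falls in char 4's range; it's byte 4 of F2 A4 8D B0 = 0xB0.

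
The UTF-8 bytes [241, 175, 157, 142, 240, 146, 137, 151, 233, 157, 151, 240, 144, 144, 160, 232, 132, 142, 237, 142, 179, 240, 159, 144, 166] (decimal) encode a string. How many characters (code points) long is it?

Byte at offset 0: 0xF1 = 11110001 → 4-byte char (#1). Advance 4.
Byte at offset 4: 0xF0 = 11110000 → 4-byte char (#2). Advance 4.
Byte at offset 8: 0xE9 = 11101001 → 3-byte char (#3). Advance 3.
Byte at offset 11: 0xF0 = 11110000 → 4-byte char (#4). Advance 4.
Byte at offset 15: 0xE8 = 11101000 → 3-byte char (#5). Advance 3.
Byte at offset 18: 0xED = 11101101 → 3-byte char (#6). Advance 3.
Byte at offset 21: 0xF0 = 11110000 → 4-byte char (#7). Advance 4.
Reached end at offset 25 after 7 code points.

7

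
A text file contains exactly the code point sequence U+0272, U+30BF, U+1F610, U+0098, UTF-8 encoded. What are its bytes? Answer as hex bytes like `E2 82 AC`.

C9 B2 E3 82 BF F0 9F 98 90 C2 98

U+0272: 2-byte form → C9 B2.
U+30BF: 3-byte form → E3 82 BF.
U+1F610: 4-byte form → F0 9F 98 90.
U+0098: 2-byte form → C2 98.
Concatenated (11 bytes): C9 B2 E3 82 BF F0 9F 98 90 C2 98.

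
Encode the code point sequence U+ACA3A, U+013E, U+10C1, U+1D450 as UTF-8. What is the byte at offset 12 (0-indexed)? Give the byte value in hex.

0x90

U+ACA3A → 4-byte form F2 AC A8 BA at offsets 0–3.
U+013E → 2-byte form C4 BE at offsets 4–5.
U+10C1 → 3-byte form E1 83 81 at offsets 6–8.
U+1D450 → 4-byte form F0 9D 91 90 at offsets 9–12.
Offset 12 falls in char 4's range; it's byte 4 of F0 9D 91 90 = 0x90.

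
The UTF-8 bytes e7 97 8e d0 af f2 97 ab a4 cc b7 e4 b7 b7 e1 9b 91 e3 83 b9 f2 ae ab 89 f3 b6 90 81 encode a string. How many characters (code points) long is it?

9

Byte at offset 0: 0xE7 = 11100111 → 3-byte char (#1). Advance 3.
Byte at offset 3: 0xD0 = 11010000 → 2-byte char (#2). Advance 2.
Byte at offset 5: 0xF2 = 11110010 → 4-byte char (#3). Advance 4.
Byte at offset 9: 0xCC = 11001100 → 2-byte char (#4). Advance 2.
Byte at offset 11: 0xE4 = 11100100 → 3-byte char (#5). Advance 3.
Byte at offset 14: 0xE1 = 11100001 → 3-byte char (#6). Advance 3.
Byte at offset 17: 0xE3 = 11100011 → 3-byte char (#7). Advance 3.
Byte at offset 20: 0xF2 = 11110010 → 4-byte char (#8). Advance 4.
Byte at offset 24: 0xF3 = 11110011 → 4-byte char (#9). Advance 4.
Reached end at offset 28 after 9 code points.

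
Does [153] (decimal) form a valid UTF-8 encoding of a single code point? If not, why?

invalid (continuation byte with no leading byte)

Byte 0x99 = 10011001 has the form 10xxxxxx — a continuation byte — but there is no preceding leading byte.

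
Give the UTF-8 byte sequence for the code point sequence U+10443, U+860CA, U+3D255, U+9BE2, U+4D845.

U+10443: 4-byte form → F0 90 91 83.
U+860CA: 4-byte form → F2 86 83 8A.
U+3D255: 4-byte form → F0 BD 89 95.
U+9BE2: 3-byte form → E9 AF A2.
U+4D845: 4-byte form → F1 8D A1 85.
Concatenated (19 bytes): F0 90 91 83 F2 86 83 8A F0 BD 89 95 E9 AF A2 F1 8D A1 85.

F0 90 91 83 F2 86 83 8A F0 BD 89 95 E9 AF A2 F1 8D A1 85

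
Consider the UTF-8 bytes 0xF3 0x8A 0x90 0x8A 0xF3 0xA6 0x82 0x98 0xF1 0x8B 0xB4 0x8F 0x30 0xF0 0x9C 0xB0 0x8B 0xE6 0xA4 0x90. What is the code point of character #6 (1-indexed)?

Offset 0: leading byte 0xF3 = 11110011 → 4-byte char #1 = F3 8A 90 8A.
Offset 4: leading byte 0xF3 = 11110011 → 4-byte char #2 = F3 A6 82 98.
Offset 8: leading byte 0xF1 = 11110001 → 4-byte char #3 = F1 8B B4 8F.
Offset 12: leading byte 0x30 = 00110000 → 1-byte char #4 = 30.
Offset 13: leading byte 0xF0 = 11110000 → 4-byte char #5 = F0 9C B0 8B.
Offset 17: leading byte 0xE6 = 11100110 → 3-byte char #6 = E6 A4 90.
Leading byte 0xE6 = 11100110 matches 1110xxxx → 3-byte sequence.
Byte 1: 0xE6 = 11100110, payload 0110 (4 bits).
Byte 2: 0xA4 = 10100100 (10xxxxxx ✓), payload 100100.
Byte 3: 0x90 = 10010000 (10xxxxxx ✓), payload 010000.
Concatenate: 0110100100010000 = 0x6910 (16 bits → U+6910).

U+6910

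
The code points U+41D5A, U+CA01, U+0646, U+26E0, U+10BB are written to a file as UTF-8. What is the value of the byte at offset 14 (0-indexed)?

U+41D5A → 4-byte form F1 81 B5 9A at offsets 0–3.
U+CA01 → 3-byte form EC A8 81 at offsets 4–6.
U+0646 → 2-byte form D9 86 at offsets 7–8.
U+26E0 → 3-byte form E2 9B A0 at offsets 9–11.
U+10BB → 3-byte form E1 82 BB at offsets 12–14.
Offset 14 falls in char 5's range; it's byte 3 of E1 82 BB = 0xBB.

0xBB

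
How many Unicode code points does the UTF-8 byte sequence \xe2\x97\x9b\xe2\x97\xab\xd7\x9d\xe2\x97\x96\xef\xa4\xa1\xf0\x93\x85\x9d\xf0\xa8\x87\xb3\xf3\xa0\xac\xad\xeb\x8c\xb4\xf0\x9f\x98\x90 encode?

10

Byte at offset 0: 0xE2 = 11100010 → 3-byte char (#1). Advance 3.
Byte at offset 3: 0xE2 = 11100010 → 3-byte char (#2). Advance 3.
Byte at offset 6: 0xD7 = 11010111 → 2-byte char (#3). Advance 2.
Byte at offset 8: 0xE2 = 11100010 → 3-byte char (#4). Advance 3.
Byte at offset 11: 0xEF = 11101111 → 3-byte char (#5). Advance 3.
Byte at offset 14: 0xF0 = 11110000 → 4-byte char (#6). Advance 4.
Byte at offset 18: 0xF0 = 11110000 → 4-byte char (#7). Advance 4.
Byte at offset 22: 0xF3 = 11110011 → 4-byte char (#8). Advance 4.
Byte at offset 26: 0xEB = 11101011 → 3-byte char (#9). Advance 3.
Byte at offset 29: 0xF0 = 11110000 → 4-byte char (#10). Advance 4.
Reached end at offset 33 after 10 code points.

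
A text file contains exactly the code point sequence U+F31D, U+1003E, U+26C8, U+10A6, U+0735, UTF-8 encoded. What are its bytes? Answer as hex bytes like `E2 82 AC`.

EF 8C 9D F0 90 80 BE E2 9B 88 E1 82 A6 DC B5

U+F31D: 3-byte form → EF 8C 9D.
U+1003E: 4-byte form → F0 90 80 BE.
U+26C8: 3-byte form → E2 9B 88.
U+10A6: 3-byte form → E1 82 A6.
U+0735: 2-byte form → DC B5.
Concatenated (15 bytes): EF 8C 9D F0 90 80 BE E2 9B 88 E1 82 A6 DC B5.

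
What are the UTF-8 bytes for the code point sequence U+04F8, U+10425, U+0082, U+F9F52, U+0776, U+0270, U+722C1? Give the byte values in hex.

U+04F8: 2-byte form → D3 B8.
U+10425: 4-byte form → F0 90 90 A5.
U+0082: 2-byte form → C2 82.
U+F9F52: 4-byte form → F3 B9 BD 92.
U+0776: 2-byte form → DD B6.
U+0270: 2-byte form → C9 B0.
U+722C1: 4-byte form → F1 B2 8B 81.
Concatenated (20 bytes): D3 B8 F0 90 90 A5 C2 82 F3 B9 BD 92 DD B6 C9 B0 F1 B2 8B 81.

D3 B8 F0 90 90 A5 C2 82 F3 B9 BD 92 DD B6 C9 B0 F1 B2 8B 81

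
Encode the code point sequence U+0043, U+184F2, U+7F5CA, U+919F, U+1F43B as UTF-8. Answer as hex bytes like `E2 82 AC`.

43 F0 98 93 B2 F1 BF 97 8A E9 86 9F F0 9F 90 BB

U+0043: 1-byte form → 43.
U+184F2: 4-byte form → F0 98 93 B2.
U+7F5CA: 4-byte form → F1 BF 97 8A.
U+919F: 3-byte form → E9 86 9F.
U+1F43B: 4-byte form → F0 9F 90 BB.
Concatenated (16 bytes): 43 F0 98 93 B2 F1 BF 97 8A E9 86 9F F0 9F 90 BB.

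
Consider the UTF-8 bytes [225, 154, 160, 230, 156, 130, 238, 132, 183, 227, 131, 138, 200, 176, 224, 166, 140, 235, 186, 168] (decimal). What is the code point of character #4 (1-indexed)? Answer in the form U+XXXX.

U+30CA

Offset 0: leading byte 0xE1 = 11100001 → 3-byte char #1 = E1 9A A0.
Offset 3: leading byte 0xE6 = 11100110 → 3-byte char #2 = E6 9C 82.
Offset 6: leading byte 0xEE = 11101110 → 3-byte char #3 = EE 84 B7.
Offset 9: leading byte 0xE3 = 11100011 → 3-byte char #4 = E3 83 8A.
Leading byte 0xE3 = 11100011 matches 1110xxxx → 3-byte sequence.
Byte 1: 0xE3 = 11100011, payload 0011 (4 bits).
Byte 2: 0x83 = 10000011 (10xxxxxx ✓), payload 000011.
Byte 3: 0x8A = 10001010 (10xxxxxx ✓), payload 001010.
Concatenate: 0011000011001010 = 0x30CA (16 bits → U+30CA).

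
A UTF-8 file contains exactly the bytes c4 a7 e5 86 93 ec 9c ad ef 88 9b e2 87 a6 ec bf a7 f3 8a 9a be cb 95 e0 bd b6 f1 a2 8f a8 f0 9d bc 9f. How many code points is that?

Byte at offset 0: 0xC4 = 11000100 → 2-byte char (#1). Advance 2.
Byte at offset 2: 0xE5 = 11100101 → 3-byte char (#2). Advance 3.
Byte at offset 5: 0xEC = 11101100 → 3-byte char (#3). Advance 3.
Byte at offset 8: 0xEF = 11101111 → 3-byte char (#4). Advance 3.
Byte at offset 11: 0xE2 = 11100010 → 3-byte char (#5). Advance 3.
Byte at offset 14: 0xEC = 11101100 → 3-byte char (#6). Advance 3.
Byte at offset 17: 0xF3 = 11110011 → 4-byte char (#7). Advance 4.
Byte at offset 21: 0xCB = 11001011 → 2-byte char (#8). Advance 2.
Byte at offset 23: 0xE0 = 11100000 → 3-byte char (#9). Advance 3.
Byte at offset 26: 0xF1 = 11110001 → 4-byte char (#10). Advance 4.
Byte at offset 30: 0xF0 = 11110000 → 4-byte char (#11). Advance 4.
Reached end at offset 34 after 11 code points.

11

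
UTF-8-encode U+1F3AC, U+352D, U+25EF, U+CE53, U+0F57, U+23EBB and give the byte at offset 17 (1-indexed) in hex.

1-indexed offset 17 is 0-indexed offset 16.
U+1F3AC → 4-byte form F0 9F 8E AC at offsets 0–3.
U+352D → 3-byte form E3 94 AD at offsets 4–6.
U+25EF → 3-byte form E2 97 AF at offsets 7–9.
U+CE53 → 3-byte form EC B9 93 at offsets 10–12.
U+0F57 → 3-byte form E0 BD 97 at offsets 13–15.
U+23EBB → 4-byte form F0 A3 BA BB at offsets 16–19.
Offset 16 falls in char 6's range; it's byte 1 of F0 A3 BA BB = 0xF0.

0xF0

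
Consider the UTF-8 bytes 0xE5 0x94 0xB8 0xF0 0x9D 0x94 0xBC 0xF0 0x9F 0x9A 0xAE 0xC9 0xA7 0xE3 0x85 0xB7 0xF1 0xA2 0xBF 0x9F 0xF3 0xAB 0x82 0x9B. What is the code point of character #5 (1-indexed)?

Offset 0: leading byte 0xE5 = 11100101 → 3-byte char #1 = E5 94 B8.
Offset 3: leading byte 0xF0 = 11110000 → 4-byte char #2 = F0 9D 94 BC.
Offset 7: leading byte 0xF0 = 11110000 → 4-byte char #3 = F0 9F 9A AE.
Offset 11: leading byte 0xC9 = 11001001 → 2-byte char #4 = C9 A7.
Offset 13: leading byte 0xE3 = 11100011 → 3-byte char #5 = E3 85 B7.
Leading byte 0xE3 = 11100011 matches 1110xxxx → 3-byte sequence.
Byte 1: 0xE3 = 11100011, payload 0011 (4 bits).
Byte 2: 0x85 = 10000101 (10xxxxxx ✓), payload 000101.
Byte 3: 0xB7 = 10110111 (10xxxxxx ✓), payload 110111.
Concatenate: 0011000101110111 = 0x3177 (16 bits → U+3177).

U+3177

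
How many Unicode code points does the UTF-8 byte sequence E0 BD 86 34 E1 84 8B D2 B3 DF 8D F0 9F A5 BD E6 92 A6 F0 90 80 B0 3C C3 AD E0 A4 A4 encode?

11

Byte at offset 0: 0xE0 = 11100000 → 3-byte char (#1). Advance 3.
Byte at offset 3: 0x34 = 00110100 → 1-byte char (#2). Advance 1.
Byte at offset 4: 0xE1 = 11100001 → 3-byte char (#3). Advance 3.
Byte at offset 7: 0xD2 = 11010010 → 2-byte char (#4). Advance 2.
Byte at offset 9: 0xDF = 11011111 → 2-byte char (#5). Advance 2.
Byte at offset 11: 0xF0 = 11110000 → 4-byte char (#6). Advance 4.
Byte at offset 15: 0xE6 = 11100110 → 3-byte char (#7). Advance 3.
Byte at offset 18: 0xF0 = 11110000 → 4-byte char (#8). Advance 4.
Byte at offset 22: 0x3C = 00111100 → 1-byte char (#9). Advance 1.
Byte at offset 23: 0xC3 = 11000011 → 2-byte char (#10). Advance 2.
Byte at offset 25: 0xE0 = 11100000 → 3-byte char (#11). Advance 3.
Reached end at offset 28 after 11 code points.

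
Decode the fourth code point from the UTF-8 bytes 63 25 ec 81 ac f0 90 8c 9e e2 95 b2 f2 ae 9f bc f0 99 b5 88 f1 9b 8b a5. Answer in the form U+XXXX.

U+1031E

Offset 0: leading byte 0x63 = 01100011 → 1-byte char #1 = 63.
Offset 1: leading byte 0x25 = 00100101 → 1-byte char #2 = 25.
Offset 2: leading byte 0xEC = 11101100 → 3-byte char #3 = EC 81 AC.
Offset 5: leading byte 0xF0 = 11110000 → 4-byte char #4 = F0 90 8C 9E.
Leading byte 0xF0 = 11110000 matches 11110xxx → 4-byte sequence.
Byte 1: 0xF0 = 11110000, payload 000 (3 bits).
Byte 2: 0x90 = 10010000 (10xxxxxx ✓), payload 010000.
Byte 3: 0x8C = 10001100 (10xxxxxx ✓), payload 001100.
Byte 4: 0x9E = 10011110 (10xxxxxx ✓), payload 011110.
Concatenate: 000010000001100011110 = 0x1031E (21 bits → U+1031E).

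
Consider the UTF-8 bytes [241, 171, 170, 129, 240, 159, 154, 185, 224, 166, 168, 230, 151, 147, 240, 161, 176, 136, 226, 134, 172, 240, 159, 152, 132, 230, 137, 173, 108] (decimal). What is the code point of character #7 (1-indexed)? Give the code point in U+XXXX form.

Offset 0: leading byte 0xF1 = 11110001 → 4-byte char #1 = F1 AB AA 81.
Offset 4: leading byte 0xF0 = 11110000 → 4-byte char #2 = F0 9F 9A B9.
Offset 8: leading byte 0xE0 = 11100000 → 3-byte char #3 = E0 A6 A8.
Offset 11: leading byte 0xE6 = 11100110 → 3-byte char #4 = E6 97 93.
Offset 14: leading byte 0xF0 = 11110000 → 4-byte char #5 = F0 A1 B0 88.
Offset 18: leading byte 0xE2 = 11100010 → 3-byte char #6 = E2 86 AC.
Offset 21: leading byte 0xF0 = 11110000 → 4-byte char #7 = F0 9F 98 84.
Leading byte 0xF0 = 11110000 matches 11110xxx → 4-byte sequence.
Byte 1: 0xF0 = 11110000, payload 000 (3 bits).
Byte 2: 0x9F = 10011111 (10xxxxxx ✓), payload 011111.
Byte 3: 0x98 = 10011000 (10xxxxxx ✓), payload 011000.
Byte 4: 0x84 = 10000100 (10xxxxxx ✓), payload 000100.
Concatenate: 000011111011000000100 = 0x1F604 (21 bits → U+1F604).

U+1F604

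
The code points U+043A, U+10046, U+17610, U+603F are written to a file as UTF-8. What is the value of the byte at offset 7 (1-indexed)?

0xF0

1-indexed offset 7 is 0-indexed offset 6.
U+043A → 2-byte form D0 BA at offsets 0–1.
U+10046 → 4-byte form F0 90 81 86 at offsets 2–5.
U+17610 → 4-byte form F0 97 98 90 at offsets 6–9.
Offset 6 falls in char 3's range; it's byte 1 of F0 97 98 90 = 0xF0.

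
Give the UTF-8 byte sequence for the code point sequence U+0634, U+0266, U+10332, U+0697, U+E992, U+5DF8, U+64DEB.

U+0634: 2-byte form → D8 B4.
U+0266: 2-byte form → C9 A6.
U+10332: 4-byte form → F0 90 8C B2.
U+0697: 2-byte form → DA 97.
U+E992: 3-byte form → EE A6 92.
U+5DF8: 3-byte form → E5 B7 B8.
U+64DEB: 4-byte form → F1 A4 B7 AB.
Concatenated (20 bytes): D8 B4 C9 A6 F0 90 8C B2 DA 97 EE A6 92 E5 B7 B8 F1 A4 B7 AB.

D8 B4 C9 A6 F0 90 8C B2 DA 97 EE A6 92 E5 B7 B8 F1 A4 B7 AB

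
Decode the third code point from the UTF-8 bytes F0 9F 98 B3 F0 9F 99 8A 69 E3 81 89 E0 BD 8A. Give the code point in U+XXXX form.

Offset 0: leading byte 0xF0 = 11110000 → 4-byte char #1 = F0 9F 98 B3.
Offset 4: leading byte 0xF0 = 11110000 → 4-byte char #2 = F0 9F 99 8A.
Offset 8: leading byte 0x69 = 01101001 → 1-byte char #3 = 69.
Leading byte 0x69 = 01101001 matches 0xxxxxxx → 1-byte sequence.
Byte 1: 0x69 = 01101001, payload 1101001 (7 bits).
Concatenate: 1101001 = 0x69 (7 bits → U+0069).

U+0069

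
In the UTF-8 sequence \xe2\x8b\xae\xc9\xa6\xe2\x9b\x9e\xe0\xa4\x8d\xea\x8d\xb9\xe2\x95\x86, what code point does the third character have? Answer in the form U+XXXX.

U+26DE

Offset 0: leading byte 0xE2 = 11100010 → 3-byte char #1 = E2 8B AE.
Offset 3: leading byte 0xC9 = 11001001 → 2-byte char #2 = C9 A6.
Offset 5: leading byte 0xE2 = 11100010 → 3-byte char #3 = E2 9B 9E.
Leading byte 0xE2 = 11100010 matches 1110xxxx → 3-byte sequence.
Byte 1: 0xE2 = 11100010, payload 0010 (4 bits).
Byte 2: 0x9B = 10011011 (10xxxxxx ✓), payload 011011.
Byte 3: 0x9E = 10011110 (10xxxxxx ✓), payload 011110.
Concatenate: 0010011011011110 = 0x26DE (16 bits → U+26DE).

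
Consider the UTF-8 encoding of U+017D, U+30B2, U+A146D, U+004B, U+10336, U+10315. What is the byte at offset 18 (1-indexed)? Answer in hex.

1-indexed offset 18 is 0-indexed offset 17.
U+017D → 2-byte form C5 BD at offsets 0–1.
U+30B2 → 3-byte form E3 82 B2 at offsets 2–4.
U+A146D → 4-byte form F2 A1 91 AD at offsets 5–8.
U+004B → 1-byte form 4B at offsets 9–9.
U+10336 → 4-byte form F0 90 8C B6 at offsets 10–13.
U+10315 → 4-byte form F0 90 8C 95 at offsets 14–17.
Offset 17 falls in char 6's range; it's byte 4 of F0 90 8C 95 = 0x95.

0x95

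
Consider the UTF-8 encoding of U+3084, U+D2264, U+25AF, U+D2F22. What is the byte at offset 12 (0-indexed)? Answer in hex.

U+3084 → 3-byte form E3 82 84 at offsets 0–2.
U+D2264 → 4-byte form F3 92 89 A4 at offsets 3–6.
U+25AF → 3-byte form E2 96 AF at offsets 7–9.
U+D2F22 → 4-byte form F3 92 BC A2 at offsets 10–13.
Offset 12 falls in char 4's range; it's byte 3 of F3 92 BC A2 = 0xBC.

0xBC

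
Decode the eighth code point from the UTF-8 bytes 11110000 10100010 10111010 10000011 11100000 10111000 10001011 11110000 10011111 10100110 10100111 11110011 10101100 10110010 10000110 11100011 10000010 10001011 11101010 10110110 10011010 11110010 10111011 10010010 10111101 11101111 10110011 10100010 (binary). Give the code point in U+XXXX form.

Offset 0: leading byte 0xF0 = 11110000 → 4-byte char #1 = F0 A2 BA 83.
Offset 4: leading byte 0xE0 = 11100000 → 3-byte char #2 = E0 B8 8B.
Offset 7: leading byte 0xF0 = 11110000 → 4-byte char #3 = F0 9F A6 A7.
Offset 11: leading byte 0xF3 = 11110011 → 4-byte char #4 = F3 AC B2 86.
Offset 15: leading byte 0xE3 = 11100011 → 3-byte char #5 = E3 82 8B.
Offset 18: leading byte 0xEA = 11101010 → 3-byte char #6 = EA B6 9A.
Offset 21: leading byte 0xF2 = 11110010 → 4-byte char #7 = F2 BB 92 BD.
Offset 25: leading byte 0xEF = 11101111 → 3-byte char #8 = EF B3 A2.
Leading byte 0xEF = 11101111 matches 1110xxxx → 3-byte sequence.
Byte 1: 0xEF = 11101111, payload 1111 (4 bits).
Byte 2: 0xB3 = 10110011 (10xxxxxx ✓), payload 110011.
Byte 3: 0xA2 = 10100010 (10xxxxxx ✓), payload 100010.
Concatenate: 1111110011100010 = 0xFCE2 (16 bits → U+FCE2).

U+FCE2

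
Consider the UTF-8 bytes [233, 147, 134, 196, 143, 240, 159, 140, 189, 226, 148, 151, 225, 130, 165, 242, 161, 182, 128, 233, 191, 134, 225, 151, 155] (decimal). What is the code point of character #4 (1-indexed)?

Offset 0: leading byte 0xE9 = 11101001 → 3-byte char #1 = E9 93 86.
Offset 3: leading byte 0xC4 = 11000100 → 2-byte char #2 = C4 8F.
Offset 5: leading byte 0xF0 = 11110000 → 4-byte char #3 = F0 9F 8C BD.
Offset 9: leading byte 0xE2 = 11100010 → 3-byte char #4 = E2 94 97.
Leading byte 0xE2 = 11100010 matches 1110xxxx → 3-byte sequence.
Byte 1: 0xE2 = 11100010, payload 0010 (4 bits).
Byte 2: 0x94 = 10010100 (10xxxxxx ✓), payload 010100.
Byte 3: 0x97 = 10010111 (10xxxxxx ✓), payload 010111.
Concatenate: 0010010100010111 = 0x2517 (16 bits → U+2517).

U+2517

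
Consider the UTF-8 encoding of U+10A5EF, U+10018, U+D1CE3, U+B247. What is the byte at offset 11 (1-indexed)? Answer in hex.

0xB3

1-indexed offset 11 is 0-indexed offset 10.
U+10A5EF → 4-byte form F4 8A 97 AF at offsets 0–3.
U+10018 → 4-byte form F0 90 80 98 at offsets 4–7.
U+D1CE3 → 4-byte form F3 91 B3 A3 at offsets 8–11.
Offset 10 falls in char 3's range; it's byte 3 of F3 91 B3 A3 = 0xB3.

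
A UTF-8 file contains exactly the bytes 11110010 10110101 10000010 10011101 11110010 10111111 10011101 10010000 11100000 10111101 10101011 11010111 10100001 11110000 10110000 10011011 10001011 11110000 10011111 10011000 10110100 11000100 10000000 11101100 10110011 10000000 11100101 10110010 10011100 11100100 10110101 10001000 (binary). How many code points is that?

10

Byte at offset 0: 0xF2 = 11110010 → 4-byte char (#1). Advance 4.
Byte at offset 4: 0xF2 = 11110010 → 4-byte char (#2). Advance 4.
Byte at offset 8: 0xE0 = 11100000 → 3-byte char (#3). Advance 3.
Byte at offset 11: 0xD7 = 11010111 → 2-byte char (#4). Advance 2.
Byte at offset 13: 0xF0 = 11110000 → 4-byte char (#5). Advance 4.
Byte at offset 17: 0xF0 = 11110000 → 4-byte char (#6). Advance 4.
Byte at offset 21: 0xC4 = 11000100 → 2-byte char (#7). Advance 2.
Byte at offset 23: 0xEC = 11101100 → 3-byte char (#8). Advance 3.
Byte at offset 26: 0xE5 = 11100101 → 3-byte char (#9). Advance 3.
Byte at offset 29: 0xE4 = 11100100 → 3-byte char (#10). Advance 3.
Reached end at offset 32 after 10 code points.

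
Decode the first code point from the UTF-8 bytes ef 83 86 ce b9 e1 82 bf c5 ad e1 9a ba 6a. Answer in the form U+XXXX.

U+F0C6

Offset 0: leading byte 0xEF = 11101111 → 3-byte char #1 = EF 83 86.
Leading byte 0xEF = 11101111 matches 1110xxxx → 3-byte sequence.
Byte 1: 0xEF = 11101111, payload 1111 (4 bits).
Byte 2: 0x83 = 10000011 (10xxxxxx ✓), payload 000011.
Byte 3: 0x86 = 10000110 (10xxxxxx ✓), payload 000110.
Concatenate: 1111000011000110 = 0xF0C6 (16 bits → U+F0C6).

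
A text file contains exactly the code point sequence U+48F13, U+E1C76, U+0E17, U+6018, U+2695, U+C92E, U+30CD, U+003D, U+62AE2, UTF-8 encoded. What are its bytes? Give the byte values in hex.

U+48F13: 4-byte form → F1 88 BC 93.
U+E1C76: 4-byte form → F3 A1 B1 B6.
U+0E17: 3-byte form → E0 B8 97.
U+6018: 3-byte form → E6 80 98.
U+2695: 3-byte form → E2 9A 95.
U+C92E: 3-byte form → EC A4 AE.
U+30CD: 3-byte form → E3 83 8D.
U+003D: 1-byte form → 3D.
U+62AE2: 4-byte form → F1 A2 AB A2.
Concatenated (28 bytes): F1 88 BC 93 F3 A1 B1 B6 E0 B8 97 E6 80 98 E2 9A 95 EC A4 AE E3 83 8D 3D F1 A2 AB A2.

F1 88 BC 93 F3 A1 B1 B6 E0 B8 97 E6 80 98 E2 9A 95 EC A4 AE E3 83 8D 3D F1 A2 AB A2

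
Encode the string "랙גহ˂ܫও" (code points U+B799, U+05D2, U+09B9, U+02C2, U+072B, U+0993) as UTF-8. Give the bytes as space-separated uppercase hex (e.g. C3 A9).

U+B799: 3-byte form → EB 9E 99.
U+05D2: 2-byte form → D7 92.
U+09B9: 3-byte form → E0 A6 B9.
U+02C2: 2-byte form → CB 82.
U+072B: 2-byte form → DC AB.
U+0993: 3-byte form → E0 A6 93.
Concatenated (15 bytes): EB 9E 99 D7 92 E0 A6 B9 CB 82 DC AB E0 A6 93.

EB 9E 99 D7 92 E0 A6 B9 CB 82 DC AB E0 A6 93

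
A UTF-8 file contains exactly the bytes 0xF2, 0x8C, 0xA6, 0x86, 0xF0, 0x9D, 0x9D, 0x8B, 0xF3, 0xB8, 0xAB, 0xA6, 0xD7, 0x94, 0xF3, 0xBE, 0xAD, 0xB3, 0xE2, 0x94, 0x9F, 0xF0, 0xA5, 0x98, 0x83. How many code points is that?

7

Byte at offset 0: 0xF2 = 11110010 → 4-byte char (#1). Advance 4.
Byte at offset 4: 0xF0 = 11110000 → 4-byte char (#2). Advance 4.
Byte at offset 8: 0xF3 = 11110011 → 4-byte char (#3). Advance 4.
Byte at offset 12: 0xD7 = 11010111 → 2-byte char (#4). Advance 2.
Byte at offset 14: 0xF3 = 11110011 → 4-byte char (#5). Advance 4.
Byte at offset 18: 0xE2 = 11100010 → 3-byte char (#6). Advance 3.
Byte at offset 21: 0xF0 = 11110000 → 4-byte char (#7). Advance 4.
Reached end at offset 25 after 7 code points.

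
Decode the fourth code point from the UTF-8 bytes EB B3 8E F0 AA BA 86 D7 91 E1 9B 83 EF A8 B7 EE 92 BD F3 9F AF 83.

U+16C3

Offset 0: leading byte 0xEB = 11101011 → 3-byte char #1 = EB B3 8E.
Offset 3: leading byte 0xF0 = 11110000 → 4-byte char #2 = F0 AA BA 86.
Offset 7: leading byte 0xD7 = 11010111 → 2-byte char #3 = D7 91.
Offset 9: leading byte 0xE1 = 11100001 → 3-byte char #4 = E1 9B 83.
Leading byte 0xE1 = 11100001 matches 1110xxxx → 3-byte sequence.
Byte 1: 0xE1 = 11100001, payload 0001 (4 bits).
Byte 2: 0x9B = 10011011 (10xxxxxx ✓), payload 011011.
Byte 3: 0x83 = 10000011 (10xxxxxx ✓), payload 000011.
Concatenate: 0001011011000011 = 0x16C3 (16 bits → U+16C3).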